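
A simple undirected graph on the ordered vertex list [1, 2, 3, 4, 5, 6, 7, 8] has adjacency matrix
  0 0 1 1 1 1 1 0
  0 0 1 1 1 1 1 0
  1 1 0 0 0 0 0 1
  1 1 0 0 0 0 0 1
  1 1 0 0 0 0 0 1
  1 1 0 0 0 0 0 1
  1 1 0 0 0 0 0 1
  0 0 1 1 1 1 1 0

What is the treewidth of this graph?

3

A width-3 tree decomposition is:
Bags: B1 = {1, 2, 7, 8}  B2 = {1, 2, 6, 8}  B3 = {1, 2, 4, 8}  B4 = {1, 2, 3, 8}  B5 = {1, 2, 5, 8}
Tree: B1–B2, B2–B3, B3–B4, B4–B5
Every bag has size at most 4, so the width is 4 − 1 = 3 and tw(G) ≤ 3. For the lower bound: the 4 vertex sets {2,7}, {6,8}, {1}, {4} are disjoint, each induces a connected subgraph, and every pair is joined by at least one edge of G. Contracting each set to a single vertex therefore yields K_{4} as a minor, and since treewidth is minor-monotone, tw(G) ≥ tw(K_{4}) = 3. Combining the bounds, tw(G) = 3.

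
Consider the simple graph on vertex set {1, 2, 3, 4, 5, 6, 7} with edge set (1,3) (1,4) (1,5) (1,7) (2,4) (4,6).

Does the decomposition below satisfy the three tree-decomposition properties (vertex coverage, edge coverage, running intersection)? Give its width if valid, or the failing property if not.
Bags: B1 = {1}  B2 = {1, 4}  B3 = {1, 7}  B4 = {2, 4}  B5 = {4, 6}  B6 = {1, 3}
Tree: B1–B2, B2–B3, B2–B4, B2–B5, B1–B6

A tree decomposition must satisfy three properties: every vertex lies in some bag; for every edge, both endpoints lie together in some bag; and for every vertex, the bags containing it form a connected subtree. Here vertex 5 appears in no bag, so the decomposition is invalid.

No — vertex 5 appears in no bag.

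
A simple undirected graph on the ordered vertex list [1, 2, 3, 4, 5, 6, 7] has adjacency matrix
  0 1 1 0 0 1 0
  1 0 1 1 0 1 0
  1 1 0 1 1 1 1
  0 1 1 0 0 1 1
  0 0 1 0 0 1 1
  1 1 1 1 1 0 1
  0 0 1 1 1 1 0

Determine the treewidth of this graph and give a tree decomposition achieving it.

Treewidth 3.
One optimal decomposition is:
Bags: B1 = {2, 3, 4, 6}  B2 = {3, 4, 6, 7}  B3 = {1, 2, 3, 6}  B4 = {3, 5, 6, 7}
Tree: B1–B2, B1–B3, B2–B4

The largest bag has 4 vertices, giving width 3; this decomposition certifies tw(G) ≤ 3. On the other hand G contains the 4-clique {1, 2, 3, 6}. A clique must lie in a single bag of any decomposition, so no decomposition can have width below 3. The upper and lower bounds meet at 3, so that is the treewidth.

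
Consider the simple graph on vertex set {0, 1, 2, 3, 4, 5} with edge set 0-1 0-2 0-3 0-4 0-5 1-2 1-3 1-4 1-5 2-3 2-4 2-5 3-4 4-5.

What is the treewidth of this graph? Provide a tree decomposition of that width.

Treewidth 4.
One such decomposition:
Bags: B1 = {0, 1, 2, 3, 4}  B2 = {0, 1, 2, 4, 5}
Tree: B1–B2

Every bag has size at most 5, so the width is 5 − 1 = 4 and tw(G) ≤ 4. For the lower bound, the 5 vertices {0, 1, 2, 3, 4} are pairwise adjacent, and any tree decomposition puts a clique entirely inside one bag — forcing width ≥ 4. Combining the bounds, tw(G) = 4.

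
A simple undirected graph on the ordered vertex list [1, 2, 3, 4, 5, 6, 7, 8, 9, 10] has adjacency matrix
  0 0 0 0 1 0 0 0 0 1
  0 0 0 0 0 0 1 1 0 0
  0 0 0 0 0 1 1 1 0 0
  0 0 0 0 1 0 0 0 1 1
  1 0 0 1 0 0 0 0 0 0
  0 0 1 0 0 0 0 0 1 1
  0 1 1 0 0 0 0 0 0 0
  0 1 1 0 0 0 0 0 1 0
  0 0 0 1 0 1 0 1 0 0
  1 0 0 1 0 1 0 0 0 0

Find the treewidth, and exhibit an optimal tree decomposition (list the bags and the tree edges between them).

Treewidth 2.
One such decomposition:
Bags: B1 = {1, 5, 10}  B2 = {4, 5, 10}  B3 = {4, 6, 10}  B4 = {4, 6, 9}  B5 = {3, 6, 9}  B6 = {3, 8, 9}  B7 = {3, 7, 8}  B8 = {2, 7, 8}
Tree: B1–B2, B2–B3, B3–B4, B4–B5, B5–B6, B6–B7, B7–B8

The largest bag has 3 vertices, giving width 2; this decomposition certifies tw(G) ≤ 2. Since 1–5–4–10–1 is a cycle in G, G is not acyclic. Forests are exactly the graphs of treewidth ≤ 1, so tw(G) ≥ 2. Combining the bounds, tw(G) = 2.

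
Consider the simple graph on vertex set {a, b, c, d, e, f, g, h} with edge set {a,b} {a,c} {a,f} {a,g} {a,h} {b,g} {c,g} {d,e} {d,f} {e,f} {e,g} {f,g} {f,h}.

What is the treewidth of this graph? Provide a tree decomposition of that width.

Treewidth 2.
Bags: B1 = {a, f, g}  B2 = {e, f, g}  B3 = {a, f, h}  B4 = {d, e, f}  B5 = {a, b, g}  B6 = {a, c, g}
Tree: B1–B2, B1–B3, B2–B4, B1–B5, B1–B6

Each bag holds 3 vertices, so the decomposition has width 2, which upper-bounds the treewidth. On the other hand G contains the 3-clique {a, c, g}. A clique must lie in a single bag of any decomposition, so no decomposition can have width below 2. The upper and lower bounds meet at 2, so that is the treewidth.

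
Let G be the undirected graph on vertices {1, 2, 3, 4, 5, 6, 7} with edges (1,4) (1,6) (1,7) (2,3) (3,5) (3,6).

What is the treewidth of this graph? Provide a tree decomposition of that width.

Treewidth 1.
Bags: B1 = {1, 7}  B2 = {1, 6}  B3 = {3, 6}  B4 = {3, 5}  B5 = {1, 4}  B6 = {2, 3}
Tree: B1–B2, B2–B3, B3–B4, B1–B5, B4–B6

Every bag has size at most 2, so the width is 2 − 1 = 1 and tw(G) ≤ 1. G has an edge, so its treewidth is at least 1. Therefore the treewidth is 1.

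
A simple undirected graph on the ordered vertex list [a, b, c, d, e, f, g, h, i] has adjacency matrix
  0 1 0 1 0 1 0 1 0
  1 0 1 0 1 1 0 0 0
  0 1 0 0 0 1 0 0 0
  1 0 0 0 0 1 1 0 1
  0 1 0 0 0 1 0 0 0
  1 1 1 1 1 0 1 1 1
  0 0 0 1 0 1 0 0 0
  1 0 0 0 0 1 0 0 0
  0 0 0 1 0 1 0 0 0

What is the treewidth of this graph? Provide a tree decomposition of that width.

Every bag has size at most 3, so the width is 3 − 1 = 2 and tw(G) ≤ 2. For the lower bound, the 3 vertices {d, f, g} are pairwise adjacent, and any tree decomposition puts a clique entirely inside one bag — forcing width ≥ 2. The upper and lower bounds meet at 2, so that is the treewidth.

Treewidth 2.
Bags: B1 = {a, d, f}  B2 = {a, b, f}  B3 = {a, f, h}  B4 = {b, c, f}  B5 = {d, f, i}  B6 = {d, f, g}  B7 = {b, e, f}
Tree: B1–B2, B1–B3, B2–B4, B1–B5, B5–B6, B2–B7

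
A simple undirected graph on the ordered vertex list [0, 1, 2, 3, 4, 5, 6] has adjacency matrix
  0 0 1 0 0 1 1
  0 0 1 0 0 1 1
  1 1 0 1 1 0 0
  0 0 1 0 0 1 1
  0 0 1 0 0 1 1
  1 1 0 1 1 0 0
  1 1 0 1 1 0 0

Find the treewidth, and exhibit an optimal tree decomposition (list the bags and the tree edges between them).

Treewidth 3.
One such decomposition:
Bags: B1 = {2, 3, 5, 6}  B2 = {0, 2, 5, 6}  B3 = {1, 2, 5, 6}  B4 = {2, 4, 5, 6}
Tree: B1–B2, B2–B3, B3–B4

Every bag has size at most 4, so the width is 4 − 1 = 3 and tw(G) ≤ 3. For the lower bound: the 4 vertex sets {3,6}, {0,5}, {2}, {1} are disjoint, each induces a connected subgraph, and every pair is joined by at least one edge of G. Contracting each set to a single vertex therefore yields K_{4} as a minor, and since treewidth is minor-monotone, tw(G) ≥ tw(K_{4}) = 3. The upper and lower bounds meet at 3, so that is the treewidth.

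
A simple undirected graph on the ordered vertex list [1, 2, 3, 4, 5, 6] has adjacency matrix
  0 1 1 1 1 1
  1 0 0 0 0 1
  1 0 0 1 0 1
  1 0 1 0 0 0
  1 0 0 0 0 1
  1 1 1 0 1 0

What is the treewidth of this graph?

A width-2 tree decomposition is:
Bags: B1 = {1, 3, 6}  B2 = {1, 3, 4}  B3 = {1, 5, 6}  B4 = {1, 2, 6}
Tree: B1–B2, B1–B3, B3–B4
Every bag has size at most 3, so the width is 3 − 1 = 2 and tw(G) ≤ 2. For the lower bound, the 3 vertices {1, 3, 4} are pairwise adjacent, and any tree decomposition puts a clique entirely inside one bag — forcing width ≥ 2. Combining the bounds, tw(G) = 2.

2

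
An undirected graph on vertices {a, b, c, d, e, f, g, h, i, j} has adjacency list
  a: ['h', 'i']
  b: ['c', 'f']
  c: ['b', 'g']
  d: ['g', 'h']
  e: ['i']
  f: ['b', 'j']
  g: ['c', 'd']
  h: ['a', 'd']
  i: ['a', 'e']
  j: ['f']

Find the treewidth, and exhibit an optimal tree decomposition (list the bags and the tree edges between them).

Treewidth 1.
Bags: B1 = {e, i}  B2 = {a, i}  B3 = {a, h}  B4 = {d, h}  B5 = {d, g}  B6 = {c, g}  B7 = {b, c}  B8 = {b, f}  B9 = {f, j}
Tree: B1–B2, B2–B3, B3–B4, B4–B5, B5–B6, B6–B7, B7–B8, B8–B9

Each bag holds 2 vertices, so the decomposition has width 1, which upper-bounds the treewidth. Any graph with an edge has treewidth ≥ 1, and G has the edge e–i. The upper and lower bounds meet at 1, so that is the treewidth.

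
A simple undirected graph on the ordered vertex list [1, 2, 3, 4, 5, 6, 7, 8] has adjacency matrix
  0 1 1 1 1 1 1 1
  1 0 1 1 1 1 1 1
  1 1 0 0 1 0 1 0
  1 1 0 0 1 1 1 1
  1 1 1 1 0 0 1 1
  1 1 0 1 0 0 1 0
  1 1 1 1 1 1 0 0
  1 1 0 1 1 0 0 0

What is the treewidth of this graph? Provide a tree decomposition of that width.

Each bag holds 5 vertices, so the decomposition has width 4, which upper-bounds the treewidth. Conversely, {1, 2, 3, 5, 7} is a clique of size 5, and the vertices of any clique must share a bag in every tree decomposition; so some bag has ≥ 5 vertices and tw(G) ≥ 4. Therefore the treewidth is 4.

Treewidth 4.
One such decomposition:
Bags: B1 = {1, 2, 4, 5, 7}  B2 = {1, 2, 4, 5, 8}  B3 = {1, 2, 3, 5, 7}  B4 = {1, 2, 4, 6, 7}
Tree: B1–B2, B1–B3, B1–B4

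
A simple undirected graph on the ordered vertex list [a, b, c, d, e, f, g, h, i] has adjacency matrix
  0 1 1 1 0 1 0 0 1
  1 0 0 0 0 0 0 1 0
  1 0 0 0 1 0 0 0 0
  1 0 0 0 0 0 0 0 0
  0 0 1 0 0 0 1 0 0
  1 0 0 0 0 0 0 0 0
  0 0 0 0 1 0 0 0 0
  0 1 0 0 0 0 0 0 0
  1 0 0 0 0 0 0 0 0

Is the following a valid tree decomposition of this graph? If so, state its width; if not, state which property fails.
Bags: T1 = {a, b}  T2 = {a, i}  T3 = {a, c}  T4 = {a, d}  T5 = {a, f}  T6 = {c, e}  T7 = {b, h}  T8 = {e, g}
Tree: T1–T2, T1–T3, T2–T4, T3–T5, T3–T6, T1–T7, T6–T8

Yes; width 1.

Checking the three conditions: (i) the bags cover all of {a, b, c, d, e, f, g, h, i}; (ii) for each edge, some bag contains both endpoints; (iii) the bags containing any fixed vertex form a subtree. All hold, so the decomposition is valid with width 2 − 1 = 1.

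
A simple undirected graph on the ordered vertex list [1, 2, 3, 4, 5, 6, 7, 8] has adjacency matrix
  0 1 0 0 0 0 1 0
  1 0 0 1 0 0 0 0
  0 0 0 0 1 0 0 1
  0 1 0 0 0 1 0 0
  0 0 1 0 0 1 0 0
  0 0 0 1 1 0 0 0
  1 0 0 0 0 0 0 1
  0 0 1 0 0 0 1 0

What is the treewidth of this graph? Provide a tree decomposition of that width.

Treewidth 2.
Bags: B1 = {1, 7, 8}  B2 = {1, 2, 8}  B3 = {2, 4, 8}  B4 = {4, 6, 8}  B5 = {5, 6, 8}  B6 = {3, 5, 8}
Tree: B1–B2, B2–B3, B3–B4, B4–B5, B5–B6

The largest bag has 3 vertices, giving width 2; this decomposition certifies tw(G) ≤ 2. Since 8–7–1–2–4–6–5–3–8 is a cycle in G, G is not acyclic. Forests are exactly the graphs of treewidth ≤ 1, so tw(G) ≥ 2. Hence tw(G) = 2 exactly.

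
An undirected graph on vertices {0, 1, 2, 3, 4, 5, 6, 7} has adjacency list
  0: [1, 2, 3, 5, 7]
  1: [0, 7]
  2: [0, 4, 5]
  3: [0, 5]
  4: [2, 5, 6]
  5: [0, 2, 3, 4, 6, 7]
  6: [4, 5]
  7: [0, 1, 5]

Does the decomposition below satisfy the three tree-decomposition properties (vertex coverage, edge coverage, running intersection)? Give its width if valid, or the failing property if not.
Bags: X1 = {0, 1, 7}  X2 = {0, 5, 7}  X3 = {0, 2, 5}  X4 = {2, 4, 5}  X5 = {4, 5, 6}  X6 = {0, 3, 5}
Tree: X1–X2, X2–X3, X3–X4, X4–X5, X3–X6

Vertex coverage: the bags together contain {0, 1, 2, 3, 4, 5, 6, 7}, the full vertex set. Edge coverage: each edge of G has both endpoints in at least one bag. Running intersection: for every vertex, the bags containing it form a connected subtree. All three properties hold, so this is a valid tree decomposition of width max|bag| − 1 = 2, and hence tw(G) ≤ 2.

Yes; width 2.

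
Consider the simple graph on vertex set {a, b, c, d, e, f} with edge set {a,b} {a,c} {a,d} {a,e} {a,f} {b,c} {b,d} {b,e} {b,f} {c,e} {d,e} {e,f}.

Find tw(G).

A width-3 tree decomposition is:
Bags: B1 = {a, b, d, e}  B2 = {a, b, e, f}  B3 = {a, b, c, e}
Tree: B1–B2, B2–B3
Every bag has size at most 4, so the width is 4 − 1 = 3 and tw(G) ≤ 3. For the lower bound, the 4 vertices {a, b, d, e} are pairwise adjacent, and any tree decomposition puts a clique entirely inside one bag — forcing width ≥ 3. Combining the bounds, tw(G) = 3.

3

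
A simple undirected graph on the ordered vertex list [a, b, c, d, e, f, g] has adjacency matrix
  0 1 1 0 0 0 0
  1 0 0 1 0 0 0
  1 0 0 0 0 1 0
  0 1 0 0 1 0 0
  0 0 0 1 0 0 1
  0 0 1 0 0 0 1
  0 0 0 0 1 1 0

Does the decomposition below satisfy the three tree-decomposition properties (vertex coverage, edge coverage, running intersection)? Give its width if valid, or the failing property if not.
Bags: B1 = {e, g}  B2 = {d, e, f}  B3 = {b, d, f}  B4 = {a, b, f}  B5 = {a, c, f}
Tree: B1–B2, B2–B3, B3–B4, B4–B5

No — edge (f,g) lies in no bag.

A tree decomposition must satisfy three properties: every vertex lies in some bag; for every edge, both endpoints lie together in some bag; and for every vertex, the bags containing it form a connected subtree. Here edge (f,g) lies in no bag, so the decomposition is invalid.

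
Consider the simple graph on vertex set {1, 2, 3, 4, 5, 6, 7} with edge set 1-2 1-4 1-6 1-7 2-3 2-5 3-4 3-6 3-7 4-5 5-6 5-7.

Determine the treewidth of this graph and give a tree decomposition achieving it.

Treewidth 3.
One optimal decomposition is:
Bags: B1 = {1, 2, 3, 5}  B2 = {1, 3, 4, 5}  B3 = {1, 3, 5, 7}  B4 = {1, 3, 5, 6}
Tree: B1–B2, B2–B3, B3–B4

Each bag holds 4 vertices, so the decomposition has width 3, which upper-bounds the treewidth. For the lower bound: the 4 vertex sets {2,5}, {1,4}, {3}, {7} are disjoint, each induces a connected subgraph, and every pair is joined by at least one edge of G. Contracting each set to a single vertex therefore yields K_{4} as a minor, and since treewidth is minor-monotone, tw(G) ≥ tw(K_{4}) = 3. Hence tw(G) = 3 exactly.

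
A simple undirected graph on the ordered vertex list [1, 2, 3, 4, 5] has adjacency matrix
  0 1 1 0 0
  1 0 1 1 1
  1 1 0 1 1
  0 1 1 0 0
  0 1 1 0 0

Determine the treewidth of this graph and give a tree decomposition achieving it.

Each bag holds 3 vertices, so the decomposition has width 2, which upper-bounds the treewidth. For the lower bound, the 3 vertices {1, 2, 3} are pairwise adjacent, and any tree decomposition puts a clique entirely inside one bag — forcing width ≥ 2. The upper and lower bounds meet at 2, so that is the treewidth.

Treewidth 2.
Bags: B1 = {1, 2, 3}  B2 = {2, 3, 5}  B3 = {2, 3, 4}
Tree: B1–B2, B2–B3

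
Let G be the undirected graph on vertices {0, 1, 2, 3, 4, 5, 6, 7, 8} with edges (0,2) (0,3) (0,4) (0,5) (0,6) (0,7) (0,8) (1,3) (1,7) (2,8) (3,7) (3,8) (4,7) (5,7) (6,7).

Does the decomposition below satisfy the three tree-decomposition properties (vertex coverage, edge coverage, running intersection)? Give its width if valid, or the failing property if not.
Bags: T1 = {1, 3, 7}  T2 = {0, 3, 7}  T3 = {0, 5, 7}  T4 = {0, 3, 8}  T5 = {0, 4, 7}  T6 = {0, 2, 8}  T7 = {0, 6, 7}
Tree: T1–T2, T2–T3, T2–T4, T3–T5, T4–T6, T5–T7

Checking the three conditions: (i) the bags cover all of {0, 1, 2, 3, 4, 5, 6, 7, 8}; (ii) for each edge, some bag contains both endpoints; (iii) the bags containing any fixed vertex form a subtree. All hold, so the decomposition is valid with width 3 − 1 = 2.

Yes; width 2.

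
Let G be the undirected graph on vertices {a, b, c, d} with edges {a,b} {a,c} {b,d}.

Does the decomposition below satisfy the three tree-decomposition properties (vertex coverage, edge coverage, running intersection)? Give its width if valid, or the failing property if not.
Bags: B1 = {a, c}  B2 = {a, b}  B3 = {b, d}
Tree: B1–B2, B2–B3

Yes; width 1.

Checking the three conditions: (i) the bags cover all of {a, b, c, d}; (ii) for each edge, some bag contains both endpoints; (iii) the bags containing any fixed vertex form a subtree. All hold, so the decomposition is valid with width 2 − 1 = 1.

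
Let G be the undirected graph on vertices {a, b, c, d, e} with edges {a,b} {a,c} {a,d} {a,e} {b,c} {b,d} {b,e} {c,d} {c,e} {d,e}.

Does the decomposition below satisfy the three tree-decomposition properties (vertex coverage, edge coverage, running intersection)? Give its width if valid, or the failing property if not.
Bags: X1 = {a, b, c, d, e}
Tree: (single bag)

Yes; width 4.

Vertex coverage: the bags together contain {a, b, c, d, e}, the full vertex set. Edge coverage: each edge of G has both endpoints in at least one bag. Running intersection: for every vertex, the bags containing it form a connected subtree. All three properties hold, so this is a valid tree decomposition of width max|bag| − 1 = 4, and hence tw(G) ≤ 4.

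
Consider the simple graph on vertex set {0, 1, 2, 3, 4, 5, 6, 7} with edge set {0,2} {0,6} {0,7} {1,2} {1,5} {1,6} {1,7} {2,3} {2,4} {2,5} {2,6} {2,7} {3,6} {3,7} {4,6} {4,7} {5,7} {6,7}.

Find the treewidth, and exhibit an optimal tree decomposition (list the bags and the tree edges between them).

Every bag has size at most 4, so the width is 4 − 1 = 3 and tw(G) ≤ 3. On the other hand G contains the 4-clique {1, 2, 5, 7}. A clique must lie in a single bag of any decomposition, so no decomposition can have width below 3. The upper and lower bounds meet at 3, so that is the treewidth.

Treewidth 3.
One optimal decomposition is:
Bags: B1 = {0, 2, 6, 7}  B2 = {1, 2, 6, 7}  B3 = {2, 4, 6, 7}  B4 = {1, 2, 5, 7}  B5 = {2, 3, 6, 7}
Tree: B1–B2, B1–B3, B2–B4, B3–B5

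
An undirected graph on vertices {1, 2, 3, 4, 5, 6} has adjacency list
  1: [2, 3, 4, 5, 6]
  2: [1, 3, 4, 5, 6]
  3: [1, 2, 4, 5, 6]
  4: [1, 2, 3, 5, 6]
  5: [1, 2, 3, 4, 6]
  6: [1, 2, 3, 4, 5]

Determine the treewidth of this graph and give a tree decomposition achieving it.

Treewidth 5.
One optimal decomposition is:
Bags: B1 = {1, 2, 3, 4, 5, 6}
Tree: (single bag)

With just one bag of size 6, the width is 6 − 1 = 5, so tw(G) ≤ 5. Conversely, {1, 2, 3, 4, 5, 6} is a clique of size 6, and the vertices of any clique must share a bag in every tree decomposition; so some bag has ≥ 6 vertices and tw(G) ≥ 5. Hence tw(G) = 5 exactly.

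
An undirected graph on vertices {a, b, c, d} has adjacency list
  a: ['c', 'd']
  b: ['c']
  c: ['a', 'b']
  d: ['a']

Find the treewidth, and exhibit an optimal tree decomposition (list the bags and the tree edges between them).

Treewidth 1.
One optimal decomposition is:
Bags: B1 = {a, d}  B2 = {a, c}  B3 = {b, c}
Tree: B1–B2, B2–B3

The largest bag has 2 vertices, giving width 1; this decomposition certifies tw(G) ≤ 1. Since G has at least one edge (e.g. d–a), it is not an edgeless graph, so tw(G) ≥ 1. Therefore the treewidth is 1.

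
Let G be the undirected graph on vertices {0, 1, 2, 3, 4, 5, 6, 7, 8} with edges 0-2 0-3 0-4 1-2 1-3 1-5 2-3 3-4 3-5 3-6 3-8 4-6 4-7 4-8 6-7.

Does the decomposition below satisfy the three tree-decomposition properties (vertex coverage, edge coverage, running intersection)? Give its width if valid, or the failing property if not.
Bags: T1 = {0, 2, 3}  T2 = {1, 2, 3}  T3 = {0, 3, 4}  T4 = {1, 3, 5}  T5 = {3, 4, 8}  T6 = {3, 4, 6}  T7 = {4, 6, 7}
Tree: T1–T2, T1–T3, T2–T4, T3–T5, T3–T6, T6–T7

Yes; width 2.

Vertex coverage: the bags together contain {0, 1, 2, 3, 4, 5, 6, 7, 8}, the full vertex set. Edge coverage: each edge of G has both endpoints in at least one bag. Running intersection: for every vertex, the bags containing it form a connected subtree. All three properties hold, so this is a valid tree decomposition of width max|bag| − 1 = 2, and hence tw(G) ≤ 2.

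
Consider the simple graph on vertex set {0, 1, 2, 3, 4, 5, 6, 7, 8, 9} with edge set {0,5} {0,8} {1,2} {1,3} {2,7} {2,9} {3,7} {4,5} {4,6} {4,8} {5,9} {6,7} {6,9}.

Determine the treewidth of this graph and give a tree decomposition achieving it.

Every bag has size at most 3, so the width is 3 − 1 = 2 and tw(G) ≤ 2. Since 0–8–4–5–0 is a cycle in G, G is not acyclic. Forests are exactly the graphs of treewidth ≤ 1, so tw(G) ≥ 2. The upper and lower bounds meet at 2, so that is the treewidth.

Treewidth 2.
One optimal decomposition is:
Bags: B1 = {0, 5, 8}  B2 = {4, 5, 8}  B3 = {4, 5, 9}  B4 = {4, 6, 9}  B5 = {2, 6, 9}  B6 = {2, 6, 7}  B7 = {1, 2, 7}  B8 = {1, 3, 7}
Tree: B1–B2, B2–B3, B3–B4, B4–B5, B5–B6, B6–B7, B7–B8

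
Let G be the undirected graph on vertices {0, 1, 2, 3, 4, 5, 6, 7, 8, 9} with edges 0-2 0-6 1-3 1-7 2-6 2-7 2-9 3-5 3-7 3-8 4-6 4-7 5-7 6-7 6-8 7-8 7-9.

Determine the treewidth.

A width-2 tree decomposition is:
Bags: B1 = {6, 7, 8}  B2 = {3, 7, 8}  B3 = {2, 6, 7}  B4 = {4, 6, 7}  B5 = {1, 3, 7}  B6 = {2, 7, 9}  B7 = {0, 2, 6}  B8 = {3, 5, 7}
Tree: B1–B2, B1–B3, B3–B4, B2–B5, B3–B6, B3–B7, B2–B8
Every bag has size at most 3, so the width is 3 − 1 = 2 and tw(G) ≤ 2. For the lower bound, the 3 vertices {0, 2, 6} are pairwise adjacent, and any tree decomposition puts a clique entirely inside one bag — forcing width ≥ 2. Hence tw(G) = 2 exactly.

2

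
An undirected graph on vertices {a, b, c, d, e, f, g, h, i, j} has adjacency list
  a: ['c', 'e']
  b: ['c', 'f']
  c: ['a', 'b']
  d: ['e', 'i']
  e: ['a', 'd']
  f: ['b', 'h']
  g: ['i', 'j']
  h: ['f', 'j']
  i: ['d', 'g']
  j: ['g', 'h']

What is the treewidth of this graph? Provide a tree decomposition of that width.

The largest bag has 3 vertices, giving width 2; this decomposition certifies tw(G) ≤ 2. For the lower bound, G contains the cycle b–c–a–e–d–i–g–j–h–f–b, so G is not a forest; only forests have treewidth ≤ 1, hence tw(G) ≥ 2. The upper and lower bounds meet at 2, so that is the treewidth.

Treewidth 2.
One optimal decomposition is:
Bags: B1 = {a, b, c}  B2 = {a, b, e}  B3 = {b, d, e}  B4 = {b, d, i}  B5 = {b, g, i}  B6 = {b, g, j}  B7 = {b, h, j}  B8 = {b, f, h}
Tree: B1–B2, B2–B3, B3–B4, B4–B5, B5–B6, B6–B7, B7–B8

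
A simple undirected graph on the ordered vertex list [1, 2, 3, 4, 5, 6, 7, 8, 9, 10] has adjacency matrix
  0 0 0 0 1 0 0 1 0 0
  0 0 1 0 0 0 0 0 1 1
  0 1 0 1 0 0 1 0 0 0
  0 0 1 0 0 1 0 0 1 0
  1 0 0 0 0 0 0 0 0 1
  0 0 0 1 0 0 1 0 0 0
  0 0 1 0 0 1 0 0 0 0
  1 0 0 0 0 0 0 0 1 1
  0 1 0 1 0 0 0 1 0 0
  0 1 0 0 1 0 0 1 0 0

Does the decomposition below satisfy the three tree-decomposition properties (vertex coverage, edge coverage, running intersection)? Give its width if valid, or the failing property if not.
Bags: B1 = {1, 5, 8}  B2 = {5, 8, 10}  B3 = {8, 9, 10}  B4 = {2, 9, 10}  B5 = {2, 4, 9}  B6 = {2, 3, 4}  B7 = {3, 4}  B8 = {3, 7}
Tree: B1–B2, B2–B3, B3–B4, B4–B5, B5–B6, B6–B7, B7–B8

A tree decomposition must satisfy three properties: every vertex lies in some bag; for every edge, both endpoints lie together in some bag; and for every vertex, the bags containing it form a connected subtree. Here vertex 6 appears in no bag, so the decomposition is invalid.

No — vertex 6 appears in no bag.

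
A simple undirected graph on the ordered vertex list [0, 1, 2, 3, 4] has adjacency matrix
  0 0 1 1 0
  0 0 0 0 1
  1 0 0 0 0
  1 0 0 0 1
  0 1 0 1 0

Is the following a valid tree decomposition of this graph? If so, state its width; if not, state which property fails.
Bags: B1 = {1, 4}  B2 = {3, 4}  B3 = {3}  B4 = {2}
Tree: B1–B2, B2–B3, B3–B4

No — vertex 0 appears in no bag.

A tree decomposition must satisfy three properties: every vertex lies in some bag; for every edge, both endpoints lie together in some bag; and for every vertex, the bags containing it form a connected subtree. Here vertex 0 appears in no bag, so the decomposition is invalid.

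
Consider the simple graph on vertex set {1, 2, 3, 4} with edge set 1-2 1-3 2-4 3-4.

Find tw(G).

A width-2 tree decomposition is:
Bags: B1 = {1, 2, 3}  B2 = {2, 3, 4}
Tree: B1–B2
Every bag has size at most 3, so the width is 3 − 1 = 2 and tw(G) ≤ 2. Since 2–1–3–4–2 is a cycle in G, G is not acyclic. Forests are exactly the graphs of treewidth ≤ 1, so tw(G) ≥ 2. Hence tw(G) = 2 exactly.

2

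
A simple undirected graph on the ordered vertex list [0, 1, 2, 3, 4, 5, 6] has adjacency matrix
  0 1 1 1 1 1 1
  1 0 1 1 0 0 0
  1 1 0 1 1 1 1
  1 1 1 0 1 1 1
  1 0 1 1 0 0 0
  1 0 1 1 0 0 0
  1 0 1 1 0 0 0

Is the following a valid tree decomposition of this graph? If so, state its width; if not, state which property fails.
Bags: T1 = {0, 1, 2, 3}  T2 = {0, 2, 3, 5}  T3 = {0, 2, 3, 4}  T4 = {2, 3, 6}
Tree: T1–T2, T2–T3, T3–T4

No — edge (0,6) lies in no bag.

A tree decomposition must satisfy three properties: every vertex lies in some bag; for every edge, both endpoints lie together in some bag; and for every vertex, the bags containing it form a connected subtree. Here edge (0,6) lies in no bag, so the decomposition is invalid.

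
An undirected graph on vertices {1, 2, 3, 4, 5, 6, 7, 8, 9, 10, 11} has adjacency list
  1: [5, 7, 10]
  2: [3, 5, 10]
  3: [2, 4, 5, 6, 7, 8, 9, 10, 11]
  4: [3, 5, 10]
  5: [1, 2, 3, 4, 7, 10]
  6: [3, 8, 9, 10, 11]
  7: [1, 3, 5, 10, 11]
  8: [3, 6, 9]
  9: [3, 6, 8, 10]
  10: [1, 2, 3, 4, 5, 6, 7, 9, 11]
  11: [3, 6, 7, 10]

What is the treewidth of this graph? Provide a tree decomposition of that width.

The largest bag has 4 vertices, giving width 3; this decomposition certifies tw(G) ≤ 3. Conversely, {1, 5, 7, 10} is a clique of size 4, and the vertices of any clique must share a bag in every tree decomposition; so some bag has ≥ 4 vertices and tw(G) ≥ 3. Therefore the treewidth is 3.

Treewidth 3.
One optimal decomposition is:
Bags: B1 = {3, 5, 7, 10}  B2 = {3, 7, 10, 11}  B3 = {1, 5, 7, 10}  B4 = {3, 6, 10, 11}  B5 = {2, 3, 5, 10}  B6 = {3, 4, 5, 10}  B7 = {3, 6, 9, 10}  B8 = {3, 6, 8, 9}
Tree: B1–B2, B1–B3, B2–B4, B1–B5, B1–B6, B4–B7, B7–B8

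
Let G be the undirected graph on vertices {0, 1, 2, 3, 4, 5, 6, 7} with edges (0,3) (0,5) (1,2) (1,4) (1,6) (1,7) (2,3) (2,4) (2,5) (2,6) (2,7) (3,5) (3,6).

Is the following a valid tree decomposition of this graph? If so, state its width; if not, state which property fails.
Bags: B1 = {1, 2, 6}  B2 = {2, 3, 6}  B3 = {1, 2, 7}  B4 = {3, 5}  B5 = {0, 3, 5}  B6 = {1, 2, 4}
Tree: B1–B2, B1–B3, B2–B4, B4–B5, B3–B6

No — edge (2,5) lies in no bag.

A tree decomposition must satisfy three properties: every vertex lies in some bag; for every edge, both endpoints lie together in some bag; and for every vertex, the bags containing it form a connected subtree. Here edge (2,5) lies in no bag, so the decomposition is invalid.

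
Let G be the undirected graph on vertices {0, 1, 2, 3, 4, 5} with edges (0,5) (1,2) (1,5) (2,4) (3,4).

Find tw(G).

A width-1 tree decomposition is:
Bags: B1 = {3, 4}  B2 = {2, 4}  B3 = {1, 2}  B4 = {1, 5}  B5 = {0, 5}
Tree: B1–B2, B2–B3, B3–B4, B4–B5
Each bag holds 2 vertices, so the decomposition has width 1, which upper-bounds the treewidth. G has an edge, so its treewidth is at least 1. The upper and lower bounds meet at 1, so that is the treewidth.

1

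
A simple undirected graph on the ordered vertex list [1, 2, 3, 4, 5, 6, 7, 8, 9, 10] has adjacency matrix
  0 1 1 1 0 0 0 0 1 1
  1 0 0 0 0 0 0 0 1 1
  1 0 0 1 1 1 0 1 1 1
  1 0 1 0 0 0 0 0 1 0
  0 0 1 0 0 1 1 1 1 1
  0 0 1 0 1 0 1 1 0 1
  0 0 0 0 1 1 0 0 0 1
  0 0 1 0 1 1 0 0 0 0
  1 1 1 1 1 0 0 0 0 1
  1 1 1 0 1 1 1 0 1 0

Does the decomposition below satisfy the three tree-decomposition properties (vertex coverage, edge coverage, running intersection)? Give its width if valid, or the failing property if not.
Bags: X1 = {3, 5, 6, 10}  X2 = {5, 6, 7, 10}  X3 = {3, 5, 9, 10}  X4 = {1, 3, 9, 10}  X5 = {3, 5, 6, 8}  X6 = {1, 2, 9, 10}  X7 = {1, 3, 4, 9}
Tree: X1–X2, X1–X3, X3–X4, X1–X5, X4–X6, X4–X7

Yes; width 3.

Every vertex of G appears in some bag (union = {1, 2, 3, 4, 5, 6, 7, 8, 9, 10}); every edge is covered by a bag; and for each vertex v the set of bags containing v is connected in the bag tree. The decomposition is therefore valid. The largest bag has 4 vertices, so the width is 3.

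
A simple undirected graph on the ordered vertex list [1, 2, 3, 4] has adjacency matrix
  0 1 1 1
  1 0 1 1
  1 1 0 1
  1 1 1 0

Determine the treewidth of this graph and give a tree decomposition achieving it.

A single bag containing all 4 vertices is trivially a valid decomposition of width 3. Conversely, {1, 2, 3, 4} is a clique of size 4, and the vertices of any clique must share a bag in every tree decomposition; so some bag has ≥ 4 vertices and tw(G) ≥ 3. Combining the bounds, tw(G) = 3.

Treewidth 3.
One optimal decomposition is:
Bags: B1 = {1, 2, 3, 4}
Tree: (single bag)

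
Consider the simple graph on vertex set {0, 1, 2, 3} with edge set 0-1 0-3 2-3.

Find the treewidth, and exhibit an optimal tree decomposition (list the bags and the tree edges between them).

The largest bag has 2 vertices, giving width 1; this decomposition certifies tw(G) ≤ 1. Since G has at least one edge (e.g. 1–0), it is not an edgeless graph, so tw(G) ≥ 1. Hence tw(G) = 1 exactly.

Treewidth 1.
One such decomposition:
Bags: B1 = {0, 1}  B2 = {0, 3}  B3 = {2, 3}
Tree: B1–B2, B2–B3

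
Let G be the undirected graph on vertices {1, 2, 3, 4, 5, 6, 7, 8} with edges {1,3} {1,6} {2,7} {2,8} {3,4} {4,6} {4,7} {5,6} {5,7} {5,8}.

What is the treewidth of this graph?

2

A width-2 tree decomposition is:
Bags: B1 = {1, 3, 4}  B2 = {1, 4, 6}  B3 = {4, 6, 7}  B4 = {5, 6, 7}  B5 = {2, 5, 7}  B6 = {2, 5, 8}
Tree: B1–B2, B2–B3, B3–B4, B4–B5, B5–B6
The largest bag has 3 vertices, giving width 2; this decomposition certifies tw(G) ≤ 2. The edges 3–1–6–4–3 form a cycle, so G is not a tree and its treewidth is at least 2. Hence tw(G) = 2 exactly.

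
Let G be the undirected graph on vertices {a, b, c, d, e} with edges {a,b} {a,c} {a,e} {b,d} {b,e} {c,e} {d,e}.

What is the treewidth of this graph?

A width-2 tree decomposition is:
Bags: B1 = {a, c, e}  B2 = {a, b, e}  B3 = {b, d, e}
Tree: B1–B2, B2–B3
Every bag has size at most 3, so the width is 3 − 1 = 2 and tw(G) ≤ 2. Conversely, {b, d, e} is a clique of size 3, and the vertices of any clique must share a bag in every tree decomposition; so some bag has ≥ 3 vertices and tw(G) ≥ 2. Hence tw(G) = 2 exactly.

2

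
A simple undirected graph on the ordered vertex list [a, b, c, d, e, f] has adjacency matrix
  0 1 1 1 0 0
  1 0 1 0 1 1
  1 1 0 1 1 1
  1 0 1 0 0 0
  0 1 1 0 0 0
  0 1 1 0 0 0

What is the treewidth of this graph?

A width-2 tree decomposition is:
Bags: B1 = {a, b, c}  B2 = {b, c, e}  B3 = {b, c, f}  B4 = {a, c, d}
Tree: B1–B2, B1–B3, B1–B4
Each bag holds 3 vertices, so the decomposition has width 2, which upper-bounds the treewidth. For the lower bound, the 3 vertices {a, c, d} are pairwise adjacent, and any tree decomposition puts a clique entirely inside one bag — forcing width ≥ 2. Hence tw(G) = 2 exactly.

2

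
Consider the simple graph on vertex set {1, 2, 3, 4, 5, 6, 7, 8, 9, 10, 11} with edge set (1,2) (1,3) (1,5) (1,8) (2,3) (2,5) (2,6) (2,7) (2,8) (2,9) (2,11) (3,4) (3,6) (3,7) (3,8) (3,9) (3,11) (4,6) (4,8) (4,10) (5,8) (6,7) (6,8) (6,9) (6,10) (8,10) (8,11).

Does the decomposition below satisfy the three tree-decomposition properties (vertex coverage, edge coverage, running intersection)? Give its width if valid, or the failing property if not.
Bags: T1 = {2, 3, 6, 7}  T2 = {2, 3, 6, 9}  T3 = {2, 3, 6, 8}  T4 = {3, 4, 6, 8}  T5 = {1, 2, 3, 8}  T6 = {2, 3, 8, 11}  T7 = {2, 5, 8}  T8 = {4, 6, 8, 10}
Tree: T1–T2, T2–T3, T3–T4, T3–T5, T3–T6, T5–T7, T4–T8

No — edge (1,5) lies in no bag.

A tree decomposition must satisfy three properties: every vertex lies in some bag; for every edge, both endpoints lie together in some bag; and for every vertex, the bags containing it form a connected subtree. Here edge (1,5) lies in no bag, so the decomposition is invalid.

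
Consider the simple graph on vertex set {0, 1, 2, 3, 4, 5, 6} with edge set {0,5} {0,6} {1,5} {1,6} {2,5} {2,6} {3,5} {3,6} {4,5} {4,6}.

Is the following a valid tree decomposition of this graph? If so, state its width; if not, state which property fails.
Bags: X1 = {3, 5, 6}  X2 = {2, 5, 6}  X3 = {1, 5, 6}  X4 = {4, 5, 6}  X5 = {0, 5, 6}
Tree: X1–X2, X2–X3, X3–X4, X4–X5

Every vertex of G appears in some bag (union = {0, 1, 2, 3, 4, 5, 6}); every edge is covered by a bag; and for each vertex v the set of bags containing v is connected in the bag tree. The decomposition is therefore valid. The largest bag has 3 vertices, so the width is 2.

Yes; width 2.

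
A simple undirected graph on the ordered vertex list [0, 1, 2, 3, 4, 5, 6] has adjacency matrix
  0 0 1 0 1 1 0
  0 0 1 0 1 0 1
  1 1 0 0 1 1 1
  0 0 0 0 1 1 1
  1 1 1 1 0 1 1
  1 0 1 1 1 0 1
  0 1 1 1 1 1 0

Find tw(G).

A width-3 tree decomposition is:
Bags: B1 = {2, 4, 5, 6}  B2 = {0, 2, 4, 5}  B3 = {3, 4, 5, 6}  B4 = {1, 2, 4, 6}
Tree: B1–B2, B1–B3, B1–B4
Every bag has size at most 4, so the width is 4 − 1 = 3 and tw(G) ≤ 3. For the lower bound, the 4 vertices {1, 2, 4, 6} are pairwise adjacent, and any tree decomposition puts a clique entirely inside one bag — forcing width ≥ 3. Combining the bounds, tw(G) = 3.

3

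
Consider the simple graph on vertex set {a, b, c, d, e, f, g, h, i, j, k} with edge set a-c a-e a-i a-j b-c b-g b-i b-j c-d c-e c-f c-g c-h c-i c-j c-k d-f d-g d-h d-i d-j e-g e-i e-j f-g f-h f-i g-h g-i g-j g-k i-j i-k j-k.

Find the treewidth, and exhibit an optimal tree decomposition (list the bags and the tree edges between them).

Treewidth 4.
One optimal decomposition is:
Bags: B1 = {c, e, g, i, j}  B2 = {c, d, g, i, j}  B3 = {b, c, g, i, j}  B4 = {c, d, f, g, i}  B5 = {c, g, i, j, k}  B6 = {c, d, f, g, h}  B7 = {a, c, e, i, j}
Tree: B1–B2, B1–B3, B2–B4, B3–B5, B4–B6, B1–B7

The largest bag has 5 vertices, giving width 4; this decomposition certifies tw(G) ≤ 4. Conversely, {c, d, f, g, h} is a clique of size 5, and the vertices of any clique must share a bag in every tree decomposition; so some bag has ≥ 5 vertices and tw(G) ≥ 4. The upper and lower bounds meet at 4, so that is the treewidth.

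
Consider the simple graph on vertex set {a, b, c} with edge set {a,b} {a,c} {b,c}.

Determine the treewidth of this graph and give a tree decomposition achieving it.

Treewidth 2.
One optimal decomposition is:
Bags: B1 = {a, b, c}
Tree: (single bag)

With just one bag of size 3, the width is 3 − 1 = 2, so tw(G) ≤ 2. Conversely, {a, b, c} is a clique of size 3, and the vertices of any clique must share a bag in every tree decomposition; so some bag has ≥ 3 vertices and tw(G) ≥ 2. The upper and lower bounds meet at 2, so that is the treewidth.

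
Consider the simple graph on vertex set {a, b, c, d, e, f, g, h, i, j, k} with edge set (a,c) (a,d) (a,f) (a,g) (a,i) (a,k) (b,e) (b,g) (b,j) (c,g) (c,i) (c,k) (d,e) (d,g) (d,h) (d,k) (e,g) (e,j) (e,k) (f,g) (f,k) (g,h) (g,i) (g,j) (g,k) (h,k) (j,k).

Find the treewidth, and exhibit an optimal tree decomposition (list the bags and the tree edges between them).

Treewidth 3.
One such decomposition:
Bags: B1 = {a, d, g, k}  B2 = {d, e, g, k}  B3 = {a, f, g, k}  B4 = {e, g, j, k}  B5 = {a, c, g, k}  B6 = {b, e, g, j}  B7 = {a, c, g, i}  B8 = {d, g, h, k}
Tree: B1–B2, B1–B3, B2–B4, B1–B5, B4–B6, B5–B7, B1–B8

Each bag holds 4 vertices, so the decomposition has width 3, which upper-bounds the treewidth. Conversely, {d, e, g, k} is a clique of size 4, and the vertices of any clique must share a bag in every tree decomposition; so some bag has ≥ 4 vertices and tw(G) ≥ 3. Therefore the treewidth is 3.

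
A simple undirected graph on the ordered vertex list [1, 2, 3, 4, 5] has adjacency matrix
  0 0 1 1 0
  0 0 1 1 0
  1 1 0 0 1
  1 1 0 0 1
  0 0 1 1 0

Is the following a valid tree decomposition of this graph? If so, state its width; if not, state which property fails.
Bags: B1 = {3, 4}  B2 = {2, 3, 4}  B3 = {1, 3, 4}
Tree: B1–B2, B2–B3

No — vertex 5 appears in no bag.

A tree decomposition must satisfy three properties: every vertex lies in some bag; for every edge, both endpoints lie together in some bag; and for every vertex, the bags containing it form a connected subtree. Here vertex 5 appears in no bag, so the decomposition is invalid.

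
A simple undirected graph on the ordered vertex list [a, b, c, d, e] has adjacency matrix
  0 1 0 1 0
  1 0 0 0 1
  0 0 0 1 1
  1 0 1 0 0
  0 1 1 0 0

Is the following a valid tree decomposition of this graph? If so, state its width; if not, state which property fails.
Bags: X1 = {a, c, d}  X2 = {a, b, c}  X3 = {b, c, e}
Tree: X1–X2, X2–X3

Yes; width 2.

Every vertex of G appears in some bag (union = {a, b, c, d, e}); every edge is covered by a bag; and for each vertex v the set of bags containing v is connected in the bag tree. The decomposition is therefore valid. The largest bag has 3 vertices, so the width is 2.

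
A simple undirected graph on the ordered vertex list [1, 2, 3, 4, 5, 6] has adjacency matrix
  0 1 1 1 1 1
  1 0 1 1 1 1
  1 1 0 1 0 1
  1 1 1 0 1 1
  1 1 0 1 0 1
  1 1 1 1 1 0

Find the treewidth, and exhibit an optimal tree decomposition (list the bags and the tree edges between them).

Every bag has size at most 5, so the width is 5 − 1 = 4 and tw(G) ≤ 4. Conversely, {1, 2, 3, 4, 6} is a clique of size 5, and the vertices of any clique must share a bag in every tree decomposition; so some bag has ≥ 5 vertices and tw(G) ≥ 4. Combining the bounds, tw(G) = 4.

Treewidth 4.
One optimal decomposition is:
Bags: B1 = {1, 2, 4, 5, 6}  B2 = {1, 2, 3, 4, 6}
Tree: B1–B2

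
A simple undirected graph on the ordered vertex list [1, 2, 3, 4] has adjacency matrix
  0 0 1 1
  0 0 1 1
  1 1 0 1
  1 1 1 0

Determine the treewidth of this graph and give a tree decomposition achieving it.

Treewidth 2.
One such decomposition:
Bags: B1 = {2, 3, 4}  B2 = {1, 3, 4}
Tree: B1–B2

The largest bag has 3 vertices, giving width 2; this decomposition certifies tw(G) ≤ 2. Conversely, {1, 3, 4} is a clique of size 3, and the vertices of any clique must share a bag in every tree decomposition; so some bag has ≥ 3 vertices and tw(G) ≥ 2. Combining the bounds, tw(G) = 2.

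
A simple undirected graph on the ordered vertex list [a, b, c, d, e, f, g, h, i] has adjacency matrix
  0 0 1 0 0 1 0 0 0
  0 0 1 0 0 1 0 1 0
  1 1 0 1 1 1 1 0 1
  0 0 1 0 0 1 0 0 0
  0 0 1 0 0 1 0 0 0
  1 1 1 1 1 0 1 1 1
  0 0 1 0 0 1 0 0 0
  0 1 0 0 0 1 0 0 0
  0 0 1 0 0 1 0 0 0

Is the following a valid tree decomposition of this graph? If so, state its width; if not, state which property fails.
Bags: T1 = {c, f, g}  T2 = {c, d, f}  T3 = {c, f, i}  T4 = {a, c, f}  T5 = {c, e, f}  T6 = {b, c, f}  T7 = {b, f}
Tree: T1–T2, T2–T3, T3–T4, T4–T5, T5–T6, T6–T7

No — vertex h appears in no bag.

A tree decomposition must satisfy three properties: every vertex lies in some bag; for every edge, both endpoints lie together in some bag; and for every vertex, the bags containing it form a connected subtree. Here vertex h appears in no bag, so the decomposition is invalid.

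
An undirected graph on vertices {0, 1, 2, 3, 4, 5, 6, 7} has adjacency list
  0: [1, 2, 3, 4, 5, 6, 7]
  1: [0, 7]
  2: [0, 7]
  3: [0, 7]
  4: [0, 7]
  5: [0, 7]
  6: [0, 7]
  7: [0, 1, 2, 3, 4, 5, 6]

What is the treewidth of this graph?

2

A width-2 tree decomposition is:
Bags: B1 = {0, 2, 7}  B2 = {0, 4, 7}  B3 = {0, 3, 7}  B4 = {0, 6, 7}  B5 = {0, 1, 7}  B6 = {0, 5, 7}
Tree: B1–B2, B2–B3, B3–B4, B4–B5, B2–B6
Each bag holds 3 vertices, so the decomposition has width 2, which upper-bounds the treewidth. Conversely, {0, 1, 7} is a clique of size 3, and the vertices of any clique must share a bag in every tree decomposition; so some bag has ≥ 3 vertices and tw(G) ≥ 2. The upper and lower bounds meet at 2, so that is the treewidth.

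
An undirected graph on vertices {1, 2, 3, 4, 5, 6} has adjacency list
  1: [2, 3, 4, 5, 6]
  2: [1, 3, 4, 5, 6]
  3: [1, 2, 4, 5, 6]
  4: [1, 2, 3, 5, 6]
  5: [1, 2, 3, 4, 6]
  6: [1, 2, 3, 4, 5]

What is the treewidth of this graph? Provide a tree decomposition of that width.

Treewidth 5.
One optimal decomposition is:
Bags: B1 = {1, 2, 3, 4, 5, 6}
Tree: (single bag)

With just one bag of size 6, the width is 6 − 1 = 5, so tw(G) ≤ 5. On the other hand G contains the 6-clique {1, 2, 3, 4, 5, 6}. A clique must lie in a single bag of any decomposition, so no decomposition can have width below 5. Combining the bounds, tw(G) = 5.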